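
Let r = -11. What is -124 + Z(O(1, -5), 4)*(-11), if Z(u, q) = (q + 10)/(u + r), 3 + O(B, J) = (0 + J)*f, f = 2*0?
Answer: -113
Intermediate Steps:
f = 0
O(B, J) = -3 (O(B, J) = -3 + (0 + J)*0 = -3 + J*0 = -3 + 0 = -3)
Z(u, q) = (10 + q)/(-11 + u) (Z(u, q) = (q + 10)/(u - 11) = (10 + q)/(-11 + u))
-124 + Z(O(1, -5), 4)*(-11) = -124 + ((10 + 4)/(-11 - 3))*(-11) = -124 + (14/(-14))*(-11) = -124 - 1/14*14*(-11) = -124 - 1*(-11) = -124 + 11 = -113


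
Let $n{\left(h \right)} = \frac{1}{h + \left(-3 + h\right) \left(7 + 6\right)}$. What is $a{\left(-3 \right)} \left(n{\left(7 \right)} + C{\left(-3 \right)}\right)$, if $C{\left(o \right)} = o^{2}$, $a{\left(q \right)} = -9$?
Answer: $- \frac{4788}{59} \approx -81.153$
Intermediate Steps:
$n{\left(h \right)} = \frac{1}{-39 + 14 h}$ ($n{\left(h \right)} = \frac{1}{h + \left(-3 + h\right) 13} = \frac{1}{h + \left(-39 + 13 h\right)} = \frac{1}{-39 + 14 h}$)
$a{\left(-3 \right)} \left(n{\left(7 \right)} + C{\left(-3 \right)}\right) = - 9 \left(\frac{1}{-39 + 14 \cdot 7} + \left(-3\right)^{2}\right) = - 9 \left(\frac{1}{-39 + 98} + 9\right) = - 9 \left(\frac{1}{59} + 9\right) = \left(-9\right) \frac{532}{59} = - \frac{4788}{59}$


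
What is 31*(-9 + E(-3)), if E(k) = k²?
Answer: 0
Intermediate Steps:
31*(-9 + E(-3)) = 31*(-9 + (-3)²) = 31*(-9 + 9) = 31*0 = 0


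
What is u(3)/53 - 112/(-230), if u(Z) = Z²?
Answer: 4003/6095 ≈ 0.65677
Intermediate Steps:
u(3)/53 - 112/(-230) = 3²/53 - 112/(-230) = 9*(1/53) - 112*(-1/230) = 9/53 + 56/115 = 4003/6095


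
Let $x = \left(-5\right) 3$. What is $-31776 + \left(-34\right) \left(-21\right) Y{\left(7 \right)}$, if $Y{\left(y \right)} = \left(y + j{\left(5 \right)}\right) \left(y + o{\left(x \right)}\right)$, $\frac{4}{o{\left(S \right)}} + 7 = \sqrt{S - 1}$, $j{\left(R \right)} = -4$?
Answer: $- \frac{1150806}{65} - \frac{34272 i}{65} \approx -17705.0 - 527.26 i$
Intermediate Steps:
$x = -15$
$o{\left(S \right)} = \frac{4}{-7 + \sqrt{-1 + S}}$ ($o{\left(S \right)} = \frac{4}{-7 + \sqrt{S - 1}} = \frac{4}{-7 + \sqrt{-1 + S}}$)
$Y{\left(y \right)} = \left(-4 + y\right) \left(y + \frac{4 \left(-7 - 4 i\right)}{65}\right)$ ($Y{\left(y \right)} = \left(y - 4\right) \left(y + \frac{4}{-7 + \sqrt{-1 - 15}}\right) = \left(-4 + y\right) \left(y + \frac{4}{-7 + \sqrt{-16}}\right) = \left(-4 + y\right) \left(y + \frac{4}{-7 + 4 i}\right) = \left(-4 + y\right) \left(y + 4 \frac{-7 - 4 i}{65}\right) = \left(-4 + y\right) \left(y + \frac{4 \left(-7 - 4 i\right)}{65}\right)$)
$-31776 + \left(-34\right) \left(-21\right) Y{\left(7 \right)} = -31776 + \left(-34\right) \left(-21\right) \left(\frac{112}{65} + 7^{2} - \frac{2016}{65} + \frac{64 i}{65} - \frac{16}{65} i 7\right) = -31776 + 714 \left(\frac{112}{65} + 49 - \frac{2016}{65} + \frac{64 i}{65} - \frac{112 i}{65}\right) = -31776 + 714 \left(\frac{1281}{65} - \frac{48 i}{65}\right) = -31776 + \left(\frac{914634}{65} - \frac{34272 i}{65}\right) = - \frac{1150806}{65} - \frac{34272 i}{65}$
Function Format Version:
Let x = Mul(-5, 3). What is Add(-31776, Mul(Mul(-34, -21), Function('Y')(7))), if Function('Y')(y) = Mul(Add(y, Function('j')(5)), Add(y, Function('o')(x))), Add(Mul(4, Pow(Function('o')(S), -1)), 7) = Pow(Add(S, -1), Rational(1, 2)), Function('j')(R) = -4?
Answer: Add(Rational(-1150806, 65), Mul(Rational(-34272, 65), I)) ≈ Add(-17705., Mul(-527.26, I))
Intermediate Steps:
x = -15
Function('o')(S) = Mul(4, Pow(Add(-7, Pow(Add(-1, S), Rational(1, 2))), -1)) (Function('o')(S) = Mul(4, Pow(Add(-7, Pow(Add(S, -1), Rational(1, 2))), -1)) = Mul(4, Pow(Add(-7, Pow(Add(-1, S), Rational(1, 2))), -1)))
Function('Y')(y) = Mul(Add(-4, y), Add(y, Mul(Rational(4, 65), Add(-7, Mul(-4, I))))) (Function('Y')(y) = Mul(Add(y, -4), Add(y, Mul(4, Pow(Add(-7, Pow(Add(-1, -15), Rational(1, 2))), -1)))) = Mul(Add(-4, y), Add(y, Mul(4, Pow(Add(-7, Pow(-16, Rational(1, 2))), -1)))) = Mul(Add(-4, y), Add(y, Mul(4, Pow(Add(-7, Mul(4, I)), -1)))) = Mul(Add(-4, y), Add(y, Mul(4, Mul(Rational(1, 65), Add(-7, Mul(-4, I)))))) = Mul(Add(-4, y), Add(y, Mul(Rational(4, 65), Add(-7, Mul(-4, I))))))
Add(-31776, Mul(Mul(-34, -21), Function('Y')(7))) = Add(-31776, Mul(Mul(-34, -21), Add(Rational(112, 65), Pow(7, 2), Mul(Rational(-288, 65), 7), Mul(Rational(64, 65), I), Mul(Rational(-16, 65), I, 7)))) = Add(-31776, Mul(714, Add(Rational(112, 65), 49, Rational(-2016, 65), Mul(Rational(64, 65), I), Mul(Rational(-112, 65), I)))) = Add(-31776, Mul(714, Add(Rational(1281, 65), Mul(Rational(-48, 65), I)))) = Add(-31776, Add(Rational(914634, 65), Mul(Rational(-34272, 65), I))) = Add(Rational(-1150806, 65), Mul(Rational(-34272, 65), I))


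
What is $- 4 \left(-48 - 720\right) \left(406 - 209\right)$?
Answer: $605184$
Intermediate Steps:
$- 4 \left(-48 - 720\right) \left(406 - 209\right) = - 4 \left(\left(-768\right) 197\right) = \left(-4\right) \left(-151296\right) = 605184$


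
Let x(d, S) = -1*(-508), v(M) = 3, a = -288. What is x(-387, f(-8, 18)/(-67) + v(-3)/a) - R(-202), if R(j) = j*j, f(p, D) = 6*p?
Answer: -40296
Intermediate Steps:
R(j) = j**2
x(d, S) = 508
x(-387, f(-8, 18)/(-67) + v(-3)/a) - R(-202) = 508 - 1*(-202)**2 = 508 - 1*40804 = 508 - 40804 = -40296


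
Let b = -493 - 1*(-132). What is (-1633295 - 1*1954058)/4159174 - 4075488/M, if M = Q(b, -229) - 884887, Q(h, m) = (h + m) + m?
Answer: 6886661825347/1841902683422 ≈ 3.7389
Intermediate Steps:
b = -361 (b = -493 + 132 = -361)
Q(h, m) = h + 2*m
M = -885706 (M = (-361 + 2*(-229)) - 884887 = (-361 - 458) - 884887 = -819 - 884887 = -885706)
(-1633295 - 1*1954058)/4159174 - 4075488/M = (-1633295 - 1*1954058)/4159174 - 4075488/(-885706) = (-1633295 - 1954058)*(1/4159174) - 4075488*(-1/885706) = -3587353*1/4159174 + 2037744/442853 = -3587353/4159174 + 2037744/442853 = 6886661825347/1841902683422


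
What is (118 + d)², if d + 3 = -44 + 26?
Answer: 9409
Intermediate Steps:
d = -21 (d = -3 + (-44 + 26) = -3 - 18 = -21)
(118 + d)² = (118 - 21)² = 97² = 9409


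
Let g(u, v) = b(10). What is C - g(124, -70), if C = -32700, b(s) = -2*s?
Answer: -32680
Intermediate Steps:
g(u, v) = -20 (g(u, v) = -2*10 = -20)
C - g(124, -70) = -32700 - 1*(-20) = -32700 + 20 = -32680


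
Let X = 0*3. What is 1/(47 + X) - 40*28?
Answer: -52639/47 ≈ -1120.0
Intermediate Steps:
X = 0
1/(47 + X) - 40*28 = 1/(47 + 0) - 40*28 = 1/47 - 1120 = -52639/47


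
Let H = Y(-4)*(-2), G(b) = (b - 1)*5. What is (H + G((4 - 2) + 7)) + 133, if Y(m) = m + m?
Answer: 189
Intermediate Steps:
G(b) = -5 + 5*b (G(b) = (-1 + b)*5 = -5 + 5*b)
Y(m) = 2*m
H = 16 (H = (2*(-4))*(-2) = -8*(-2) = 16)
(H + G((4 - 2) + 7)) + 133 = (16 + (-5 + 5*((4 - 2) + 7))) + 133 = (16 + (-5 + 5*(2 + 7))) + 133 = (16 + (-5 + 5*9)) + 133 = (16 + (-5 + 45)) + 133 = (16 + 40) + 133 = 56 + 133 = 189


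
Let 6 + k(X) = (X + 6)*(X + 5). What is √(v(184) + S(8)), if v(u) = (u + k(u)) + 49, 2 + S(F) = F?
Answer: √36143 ≈ 190.11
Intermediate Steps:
S(F) = -2 + F
k(X) = -6 + (5 + X)*(6 + X) (k(X) = -6 + (X + 6)*(X + 5) = -6 + (6 + X)*(5 + X) = -6 + (5 + X)*(6 + X))
v(u) = 73 + u² + 12*u (v(u) = (u + (24 + u² + 11*u)) + 49 = (24 + u² + 12*u) + 49 = 73 + u² + 12*u)
√(v(184) + S(8)) = √((73 + 184² + 12*184) + (-2 + 8)) = √((73 + 33856 + 2208) + 6) = √(36137 + 6) = √36143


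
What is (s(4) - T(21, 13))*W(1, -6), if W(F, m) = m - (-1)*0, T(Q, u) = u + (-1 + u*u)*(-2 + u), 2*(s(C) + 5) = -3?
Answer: 11205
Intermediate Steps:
s(C) = -13/2 (s(C) = -5 + (1/2)*(-3) = -5 - 3/2 = -13/2)
T(Q, u) = u + (-1 + u**2)*(-2 + u)
W(F, m) = m (W(F, m) = m - 1*0 = m + 0 = m)
(s(4) - T(21, 13))*W(1, -6) = (-13/2 - (2 + 13**3 - 2*13**2))*(-6) = (-13/2 - (2 + 2197 - 2*169))*(-6) = (-13/2 - (2 + 2197 - 338))*(-6) = (-13/2 - 1*1861)*(-6) = (-13/2 - 1861)*(-6) = -3735/2*(-6) = 11205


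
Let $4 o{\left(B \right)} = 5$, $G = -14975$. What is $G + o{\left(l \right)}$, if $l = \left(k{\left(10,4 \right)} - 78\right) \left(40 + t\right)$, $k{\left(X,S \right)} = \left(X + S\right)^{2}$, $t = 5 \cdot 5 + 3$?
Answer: $- \frac{59895}{4} \approx -14974.0$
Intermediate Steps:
$t = 28$ ($t = 25 + 3 = 28$)
$k{\left(X,S \right)} = \left(S + X\right)^{2}$
$l = 8024$ ($l = \left(\left(4 + 10\right)^{2} - 78\right) \left(40 + 28\right) = \left(14^{2} - 78\right) 68 = \left(196 - 78\right) 68 = 118 \cdot 68 = 8024$)
$o{\left(B \right)} = \frac{5}{4}$ ($o{\left(B \right)} = \frac{1}{4} \cdot 5 = \frac{5}{4}$)
$G + o{\left(l \right)} = -14975 + \frac{5}{4} = - \frac{59895}{4}$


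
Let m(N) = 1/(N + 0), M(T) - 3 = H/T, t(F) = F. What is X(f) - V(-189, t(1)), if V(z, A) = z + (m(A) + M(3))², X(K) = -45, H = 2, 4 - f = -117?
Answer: 1100/9 ≈ 122.22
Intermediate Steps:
f = 121 (f = 4 - 1*(-117) = 4 + 117 = 121)
M(T) = 3 + 2/T
m(N) = 1/N
V(z, A) = z + (11/3 + 1/A)² (V(z, A) = z + (1/A + (3 + 2/3))² = z + (1/A + (3 + 2*(⅓)))² = z + (1/A + (3 + ⅔))² = z + (1/A + 11/3)² = z + (11/3 + 1/A)²)
X(f) - V(-189, t(1)) = -45 - (-189 + (⅑)*(3 + 11*1)²/1²) = -45 - (-189 + (⅑)*1*(3 + 11)²) = -45 - (-189 + (⅑)*1*14²) = -45 - (-189 + (⅑)*1*196) = -45 - (-189 + 196/9) = -45 - 1*(-1505/9) = -45 + 1505/9 = 1100/9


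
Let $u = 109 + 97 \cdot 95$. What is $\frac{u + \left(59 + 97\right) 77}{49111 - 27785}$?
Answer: $\frac{10668}{10663} \approx 1.0005$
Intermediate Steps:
$u = 9324$ ($u = 109 + 9215 = 9324$)
$\frac{u + \left(59 + 97\right) 77}{49111 - 27785} = \frac{9324 + \left(59 + 97\right) 77}{49111 - 27785} = \frac{9324 + 156 \cdot 77}{21326} = \left(9324 + 12012\right) \frac{1}{21326} = 21336 \cdot \frac{1}{21326} = \frac{10668}{10663}$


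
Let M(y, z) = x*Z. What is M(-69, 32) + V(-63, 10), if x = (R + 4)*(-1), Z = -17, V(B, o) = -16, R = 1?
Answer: 69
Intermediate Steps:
x = -5 (x = (1 + 4)*(-1) = 5*(-1) = -5)
M(y, z) = 85 (M(y, z) = -5*(-17) = 85)
M(-69, 32) + V(-63, 10) = 85 - 16 = 69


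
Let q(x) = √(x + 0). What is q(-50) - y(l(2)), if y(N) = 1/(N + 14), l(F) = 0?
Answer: -1/14 + 5*I*√2 ≈ -0.071429 + 7.0711*I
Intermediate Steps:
q(x) = √x
y(N) = 1/(14 + N)
q(-50) - y(l(2)) = √(-50) - 1/(14 + 0) = 5*I*√2 - 1/14 = -1/14 + 5*I*√2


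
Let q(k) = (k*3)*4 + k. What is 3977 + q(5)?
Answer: 4042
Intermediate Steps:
q(k) = 13*k (q(k) = (3*k)*4 + k = 12*k + k = 13*k)
3977 + q(5) = 3977 + 13*5 = 3977 + 65 = 4042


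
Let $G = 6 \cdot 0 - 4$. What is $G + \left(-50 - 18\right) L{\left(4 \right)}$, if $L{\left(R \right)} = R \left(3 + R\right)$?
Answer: $-1908$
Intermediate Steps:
$G = -4$ ($G = 0 - 4 = -4$)
$G + \left(-50 - 18\right) L{\left(4 \right)} = -4 + \left(-50 - 18\right) 4 \left(3 + 4\right) = -4 + \left(-50 - 18\right) 4 \cdot 7 = -4 - 1904 = -1908$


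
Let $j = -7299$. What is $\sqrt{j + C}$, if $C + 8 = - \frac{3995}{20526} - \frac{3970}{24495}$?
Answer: $\frac{i \sqrt{912218376753280718}}{11172986} \approx 85.483 i$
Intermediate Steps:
$C = - \frac{93369349}{11172986}$ ($C = -8 - \left(\frac{794}{4899} + \frac{3995}{20526}\right) = -8 - \frac{3985461}{11172986} = - \frac{93369349}{11172986} \approx -8.3567$)
$\sqrt{j + C} = \sqrt{-7299 - \frac{93369349}{11172986}} = \sqrt{- \frac{81644994163}{11172986}} = \frac{i \sqrt{912218376753280718}}{11172986}$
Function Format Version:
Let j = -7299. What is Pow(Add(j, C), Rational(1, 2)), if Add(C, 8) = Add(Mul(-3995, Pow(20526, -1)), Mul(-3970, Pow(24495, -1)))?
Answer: Mul(Rational(1, 11172986), I, Pow(912218376753280718, Rational(1, 2))) ≈ Mul(85.483, I)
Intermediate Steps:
C = Rational(-93369349, 11172986) (C = Add(-8, Add(Mul(-3995, Pow(20526, -1)), Mul(-3970, Pow(24495, -1)))) = Add(-8, Add(Mul(-3995, Rational(1, 20526)), Mul(-3970, Rational(1, 24495)))) = Add(-8, Add(Rational(-3995, 20526), Rational(-794, 4899))) = Add(-8, Rational(-3985461, 11172986)) = Rational(-93369349, 11172986) ≈ -8.3567)
Pow(Add(j, C), Rational(1, 2)) = Pow(Add(-7299, Rational(-93369349, 11172986)), Rational(1, 2)) = Pow(Rational(-81644994163, 11172986), Rational(1, 2)) = Mul(Rational(1, 11172986), I, Pow(912218376753280718, Rational(1, 2)))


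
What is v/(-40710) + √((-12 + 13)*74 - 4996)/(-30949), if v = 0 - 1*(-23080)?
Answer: -2308/4071 - I*√4922/30949 ≈ -0.56694 - 0.0022669*I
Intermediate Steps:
v = 23080 (v = 0 + 23080 = 23080)
v/(-40710) + √((-12 + 13)*74 - 4996)/(-30949) = 23080/(-40710) + √((-12 + 13)*74 - 4996)/(-30949) = 23080*(-1/40710) + √(1*74 - 4996)*(-1/30949) = -2308/4071 + √(74 - 4996)*(-1/30949) = -2308/4071 + √(-4922)*(-1/30949) = -2308/4071 + (I*√4922)*(-1/30949) = -2308/4071 - I*√4922/30949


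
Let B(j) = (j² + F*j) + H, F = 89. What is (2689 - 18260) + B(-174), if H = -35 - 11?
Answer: -827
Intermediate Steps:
H = -46
B(j) = -46 + j² + 89*j (B(j) = (j² + 89*j) - 46 = -46 + j² + 89*j)
(2689 - 18260) + B(-174) = (2689 - 18260) + (-46 + (-174)² + 89*(-174)) = -15571 + (-46 + 30276 - 15486) = -15571 + 14744 = -827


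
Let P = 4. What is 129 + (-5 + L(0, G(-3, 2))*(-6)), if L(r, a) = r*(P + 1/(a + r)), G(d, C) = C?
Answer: 124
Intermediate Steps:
L(r, a) = r*(4 + 1/(a + r))
129 + (-5 + L(0, G(-3, 2))*(-6)) = 129 + (-5 + (0*(1 + 4*2 + 4*0)/(2 + 0))*(-6)) = 129 + (-5 + (0*(1 + 8 + 0)/2)*(-6)) = 129 + (-5 + (0*(1/2)*9)*(-6)) = 129 + (-5 + 0*(-6)) = 129 + (-5 + 0) = 129 - 5 = 124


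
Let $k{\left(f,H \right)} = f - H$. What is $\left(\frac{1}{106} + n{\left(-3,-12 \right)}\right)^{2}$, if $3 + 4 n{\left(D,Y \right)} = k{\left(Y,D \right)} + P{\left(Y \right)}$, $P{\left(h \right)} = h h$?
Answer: $\frac{12243001}{11236} \approx 1089.6$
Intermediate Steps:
$P{\left(h \right)} = h^{2}$
$n{\left(D,Y \right)} = - \frac{3}{4} - \frac{D}{4} + \frac{Y}{4} + \frac{Y^{2}}{4}$ ($n{\left(D,Y \right)} = - \frac{3}{4} + \frac{\left(Y - D\right) + Y^{2}}{4} = - \frac{3}{4} + \frac{Y + Y^{2} - D}{4} = - \frac{3}{4} + \left(- \frac{D}{4} + \frac{Y}{4} + \frac{Y^{2}}{4}\right) = - \frac{3}{4} - \frac{D}{4} + \frac{Y}{4} + \frac{Y^{2}}{4}$)
$\left(\frac{1}{106} + n{\left(-3,-12 \right)}\right)^{2} = \left(\frac{1}{106} + \left(- \frac{3}{4} - - \frac{3}{4} + \frac{1}{4} \left(-12\right) + \frac{\left(-12\right)^{2}}{4}\right)\right)^{2} = \left(\frac{1}{106} + \left(- \frac{3}{4} + \frac{3}{4} - 3 + \frac{1}{4} \cdot 144\right)\right)^{2} = \left(\frac{1}{106} + \left(- \frac{3}{4} + \frac{3}{4} - 3 + 36\right)\right)^{2} = \left(\frac{1}{106} + 33\right)^{2} = \left(\frac{3499}{106}\right)^{2} = \frac{12243001}{11236}$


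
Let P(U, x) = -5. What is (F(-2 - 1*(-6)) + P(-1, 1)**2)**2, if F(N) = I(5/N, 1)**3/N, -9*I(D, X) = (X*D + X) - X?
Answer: 21766656975625/34828517376 ≈ 624.97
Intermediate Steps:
I(D, X) = -D*X/9 (I(D, X) = -((X*D + X) - X)/9 = -((D*X + X) - X)/9 = -((X + D*X) - X)/9 = -D*X/9)
F(N) = -125/(729*N**4) (F(N) = (-1/9*5/N*1)**3/N = (-5/(9*N))**3/N = (-125/(729*N**3))/N = -125/(729*N**4))
(F(-2 - 1*(-6)) + P(-1, 1)**2)**2 = (-125/(729*(-2 - 1*(-6))**4) + (-5)**2)**2 = (-125/(729*(-2 + 6)**4) + 25)**2 = (-125/729/4**4 + 25)**2 = (-125/729*1/256 + 25)**2 = (-125/186624 + 25)**2 = (4665475/186624)**2 = 21766656975625/34828517376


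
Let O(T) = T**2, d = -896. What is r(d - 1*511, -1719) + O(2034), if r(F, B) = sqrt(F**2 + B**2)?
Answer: 4137156 + 3*sqrt(548290) ≈ 4.1394e+6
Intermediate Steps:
r(F, B) = sqrt(B**2 + F**2)
r(d - 1*511, -1719) + O(2034) = sqrt((-1719)**2 + (-896 - 1*511)**2) + 2034**2 = sqrt(2954961 + (-896 - 511)**2) + 4137156 = sqrt(2954961 + (-1407)**2) + 4137156 = sqrt(2954961 + 1979649) + 4137156 = sqrt(4934610) + 4137156 = 3*sqrt(548290) + 4137156 = 4137156 + 3*sqrt(548290)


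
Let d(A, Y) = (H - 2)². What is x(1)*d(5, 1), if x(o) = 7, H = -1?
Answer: 63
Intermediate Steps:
d(A, Y) = 9 (d(A, Y) = (-1 - 2)² = (-3)² = 9)
x(1)*d(5, 1) = 7*9 = 63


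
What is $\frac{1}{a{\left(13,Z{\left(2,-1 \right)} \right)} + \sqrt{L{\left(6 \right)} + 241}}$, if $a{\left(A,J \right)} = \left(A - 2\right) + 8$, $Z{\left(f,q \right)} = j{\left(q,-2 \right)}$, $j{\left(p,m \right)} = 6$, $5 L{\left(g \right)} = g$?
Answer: $\frac{95}{594} - \frac{\sqrt{6055}}{594} \approx 0.028933$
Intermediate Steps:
$L{\left(g \right)} = \frac{g}{5}$
$Z{\left(f,q \right)} = 6$
$a{\left(A,J \right)} = 6 + A$ ($a{\left(A,J \right)} = \left(A - 2\right) + 8 = \left(-2 + A\right) + 8 = 6 + A$)
$\frac{1}{a{\left(13,Z{\left(2,-1 \right)} \right)} + \sqrt{L{\left(6 \right)} + 241}} = \frac{1}{\left(6 + 13\right) + \sqrt{\frac{1}{5} \cdot 6 + 241}} = \frac{1}{19 + \sqrt{\frac{6}{5} + 241}} = \frac{1}{19 + \sqrt{\frac{1211}{5}}} = \frac{1}{19 + \frac{\sqrt{6055}}{5}}$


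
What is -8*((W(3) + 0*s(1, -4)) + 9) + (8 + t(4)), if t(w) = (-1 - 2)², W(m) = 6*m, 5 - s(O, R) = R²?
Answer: -199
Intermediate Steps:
s(O, R) = 5 - R²
t(w) = 9 (t(w) = (-3)² = 9)
-8*((W(3) + 0*s(1, -4)) + 9) + (8 + t(4)) = -8*((6*3 + 0*(5 - 1*(-4)²)) + 9) + (8 + 9) = -8*((18 + 0*(5 - 1*16)) + 9) + 17 = -8*((18 + 0*(5 - 16)) + 9) + 17 = -8*((18 + 0*(-11)) + 9) + 17 = -8*((18 + 0) + 9) + 17 = -8*(18 + 9) + 17 = -8*27 + 17 = -216 + 17 = -199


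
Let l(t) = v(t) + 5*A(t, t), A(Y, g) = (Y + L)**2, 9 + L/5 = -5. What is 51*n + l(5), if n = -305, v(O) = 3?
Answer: 5573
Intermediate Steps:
L = -70 (L = -45 + 5*(-5) = -45 - 25 = -70)
A(Y, g) = (-70 + Y)**2 (A(Y, g) = (Y - 70)**2 = (-70 + Y)**2)
l(t) = 3 + 5*(-70 + t)**2
51*n + l(5) = 51*(-305) + (3 + 5*(-70 + 5)**2) = -15555 + (3 + 5*(-65)**2) = -15555 + (3 + 5*4225) = -15555 + (3 + 21125) = -15555 + 21128 = 5573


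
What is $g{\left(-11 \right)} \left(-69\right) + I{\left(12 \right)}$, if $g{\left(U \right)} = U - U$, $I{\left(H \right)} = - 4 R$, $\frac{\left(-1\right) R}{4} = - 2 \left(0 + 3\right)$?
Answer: $-96$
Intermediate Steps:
$R = 24$ ($R = - 4 \left(- 2 \left(0 + 3\right)\right) = - 4 \left(\left(-2\right) 3\right) = \left(-4\right) \left(-6\right) = 24$)
$I{\left(H \right)} = -96$ ($I{\left(H \right)} = \left(-4\right) 24 = -96$)
$g{\left(U \right)} = 0$
$g{\left(-11 \right)} \left(-69\right) + I{\left(12 \right)} = 0 \left(-69\right) - 96 = 0 - 96 = -96$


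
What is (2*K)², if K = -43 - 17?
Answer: 14400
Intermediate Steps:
K = -60
(2*K)² = (2*(-60))² = (-120)² = 14400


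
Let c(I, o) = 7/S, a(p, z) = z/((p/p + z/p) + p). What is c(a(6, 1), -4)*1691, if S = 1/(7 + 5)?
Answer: 142044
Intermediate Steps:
a(p, z) = z/(1 + p + z/p) (a(p, z) = z/((1 + z/p) + p) = z/(1 + p + z/p))
S = 1/12 ≈ 0.083333
c(I, o) = 84 (c(I, o) = 7/(1/12) = 7*12 = 84)
c(a(6, 1), -4)*1691 = 84*1691 = 142044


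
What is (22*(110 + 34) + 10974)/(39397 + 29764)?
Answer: 14142/69161 ≈ 0.20448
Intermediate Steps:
(22*(110 + 34) + 10974)/(39397 + 29764) = (22*144 + 10974)/69161 = (3168 + 10974)*(1/69161) = 14142*(1/69161) = 14142/69161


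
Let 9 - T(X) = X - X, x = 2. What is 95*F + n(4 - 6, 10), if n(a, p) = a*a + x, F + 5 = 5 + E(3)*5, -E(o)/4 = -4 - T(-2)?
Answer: 24706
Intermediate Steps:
T(X) = 9 (T(X) = 9 - (X - X) = 9 - 1*0 = 9 + 0 = 9)
E(o) = 52 (E(o) = -4*(-4 - 1*9) = -4*(-4 - 9) = -4*(-13) = 52)
F = 260 (F = -5 + (5 + 52*5) = -5 + (5 + 260) = -5 + 265 = 260)
n(a, p) = 2 + a**2 (n(a, p) = a*a + 2 = a**2 + 2 = 2 + a**2)
95*F + n(4 - 6, 10) = 95*260 + (2 + (4 - 6)**2) = 24700 + (2 + (-2)**2) = 24700 + (2 + 4) = 24700 + 6 = 24706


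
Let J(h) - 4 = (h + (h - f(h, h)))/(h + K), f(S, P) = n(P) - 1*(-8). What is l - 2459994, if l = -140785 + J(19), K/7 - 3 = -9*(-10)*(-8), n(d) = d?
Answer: -13003875011/5000 ≈ -2.6008e+6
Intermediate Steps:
f(S, P) = 8 + P (f(S, P) = P - 1*(-8) = P + 8 = 8 + P)
K = -5019 (K = 21 + 7*(-9*(-10)*(-8)) = 21 + 7*(90*(-8)) = 21 + 7*(-720) = 21 - 5040 = -5019)
J(h) = 4 + (-8 + h)/(-5019 + h) (J(h) = 4 + (h + (h - (8 + h)))/(h - 5019) = 4 + (h + (h + (-8 - h)))/(-5019 + h) = 4 + (h - 8)/(-5019 + h) = 4 + (-8 + h)/(-5019 + h))
l = -703905011/5000 (l = -140785 + (-20084 + 5*19)/(-5019 + 19) = -140785 + (-20084 + 95)/(-5000) = -140785 - 1/5000*(-19989) = -140785 + 19989/5000 = -703905011/5000 ≈ -1.4078e+5)
l - 2459994 = -703905011/5000 - 2459994 = -13003875011/5000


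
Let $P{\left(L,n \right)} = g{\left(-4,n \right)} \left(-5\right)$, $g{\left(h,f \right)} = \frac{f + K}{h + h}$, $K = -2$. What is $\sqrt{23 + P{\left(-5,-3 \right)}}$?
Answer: $\frac{\sqrt{318}}{4} \approx 4.4581$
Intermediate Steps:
$g{\left(h,f \right)} = \frac{-2 + f}{2 h}$ ($g{\left(h,f \right)} = \frac{f - 2}{h + h} = \frac{-2 + f}{2 h}$)
$P{\left(L,n \right)} = - \frac{5}{4} + \frac{5 n}{8}$ ($P{\left(L,n \right)} = \frac{-2 + n}{2 \left(-4\right)} \left(-5\right) = \frac{1}{2} \left(- \frac{1}{4}\right) \left(-2 + n\right) \left(-5\right) = \left(\frac{1}{4} - \frac{n}{8}\right) \left(-5\right) = - \frac{5}{4} + \frac{5 n}{8}$)
$\sqrt{23 + P{\left(-5,-3 \right)}} = \sqrt{23 + \left(- \frac{5}{4} + \frac{5}{8} \left(-3\right)\right)} = \sqrt{23 - \frac{25}{8}} = \sqrt{\frac{159}{8}} = \frac{\sqrt{318}}{4}$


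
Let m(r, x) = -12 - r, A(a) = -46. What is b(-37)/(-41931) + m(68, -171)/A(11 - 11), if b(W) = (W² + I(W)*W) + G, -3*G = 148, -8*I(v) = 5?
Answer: 39512539/23145912 ≈ 1.7071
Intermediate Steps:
I(v) = -5/8 (I(v) = -⅛*5 = -5/8)
G = -148/3 (G = -⅓*148 = -148/3 ≈ -49.333)
b(W) = -148/3 + W² - 5*W/8 (b(W) = (W² - 5*W/8) - 148/3 = -148/3 + W² - 5*W/8)
b(-37)/(-41931) + m(68, -171)/A(11 - 11) = (-148/3 + (-37)² - 5/8*(-37))/(-41931) + (-12 - 1*68)/(-46) = (-148/3 + 1369 + 185/8)*(-1/41931) + (-12 - 68)*(-1/46) = (32227/24)*(-1/41931) - 80*(-1/46) = -32227/1006344 + 40/23 = 39512539/23145912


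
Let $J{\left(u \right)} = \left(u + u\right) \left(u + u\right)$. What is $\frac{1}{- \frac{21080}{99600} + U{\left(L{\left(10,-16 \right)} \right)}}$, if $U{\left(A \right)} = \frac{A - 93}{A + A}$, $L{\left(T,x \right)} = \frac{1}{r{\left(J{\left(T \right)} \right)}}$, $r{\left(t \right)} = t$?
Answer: $- \frac{1245}{23156641} \approx -5.3764 \cdot 10^{-5}$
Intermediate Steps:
$J{\left(u \right)} = 4 u^{2}$ ($J{\left(u \right)} = 2 u 2 u = 4 u^{2}$)
$L{\left(T,x \right)} = \frac{1}{4 T^{2}}$
$U{\left(A \right)} = \frac{-93 + A}{2 A}$
$\frac{1}{- \frac{21080}{99600} + U{\left(L{\left(10,-16 \right)} \right)}} = \frac{1}{- \frac{21080}{99600} + \frac{-93 + \frac{1}{4 \cdot 100}}{2 \frac{1}{4 \cdot 100}}} = \frac{1}{\left(-21080\right) \frac{1}{99600} + \frac{-93 + \frac{1}{4} \cdot \frac{1}{100}}{2 \cdot \frac{1}{4} \cdot \frac{1}{100}}} = \frac{1}{- \frac{527}{2490} + \frac{\frac{1}{\frac{1}{400}} \left(-93 + \frac{1}{400}\right)}{2}} = \frac{1}{- \frac{527}{2490} + \frac{1}{2} \cdot 400 \left(- \frac{37199}{400}\right)} = \frac{1}{- \frac{527}{2490} - \frac{37199}{2}} = \frac{1}{- \frac{23156641}{1245}} = - \frac{1245}{23156641}$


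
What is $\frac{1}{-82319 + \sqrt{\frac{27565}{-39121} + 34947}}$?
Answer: $- \frac{3220401599}{265098872094059} - \frac{\sqrt{53483650074662}}{265098872094059} \approx -1.2176 \cdot 10^{-5}$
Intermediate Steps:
$\frac{1}{-82319 + \sqrt{\frac{27565}{-39121} + 34947}} = \frac{1}{-82319 + \sqrt{27565 \left(- \frac{1}{39121}\right) + 34947}} = \frac{1}{-82319 + \sqrt{- \frac{27565}{39121} + 34947}} = \frac{1}{-82319 + \sqrt{\frac{1367134022}{39121}}} = \frac{1}{-82319 + \frac{\sqrt{53483650074662}}{39121}}$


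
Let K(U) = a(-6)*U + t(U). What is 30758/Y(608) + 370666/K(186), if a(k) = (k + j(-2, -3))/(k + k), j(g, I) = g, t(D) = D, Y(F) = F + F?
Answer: 115066209/94240 ≈ 1221.0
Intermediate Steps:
Y(F) = 2*F
a(k) = (-2 + k)/(2*k) (a(k) = (k - 2)/(k + k) = (-2 + k)/((2*k)) = (-2 + k)*(1/(2*k)) = (-2 + k)/(2*k))
K(U) = 5*U/3 (K(U) = ((1/2)*(-2 - 6)/(-6))*U + U = ((1/2)*(-1/6)*(-8))*U + U = 2*U/3 + U = 5*U/3)
30758/Y(608) + 370666/K(186) = 30758/((2*608)) + 370666/(((5/3)*186)) = 30758/1216 + 370666/310 = 30758*(1/1216) + 370666*(1/310) = 15379/608 + 185333/155 = 115066209/94240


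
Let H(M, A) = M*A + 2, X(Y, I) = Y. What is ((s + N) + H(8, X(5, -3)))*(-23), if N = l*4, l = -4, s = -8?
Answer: -414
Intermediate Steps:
H(M, A) = 2 + A*M (H(M, A) = A*M + 2 = 2 + A*M)
N = -16 (N = -4*4 = -16)
((s + N) + H(8, X(5, -3)))*(-23) = ((-8 - 16) + (2 + 5*8))*(-23) = (-24 + (2 + 40))*(-23) = (-24 + 42)*(-23) = 18*(-23) = -414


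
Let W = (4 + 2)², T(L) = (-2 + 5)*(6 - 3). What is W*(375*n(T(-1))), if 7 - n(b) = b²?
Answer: -999000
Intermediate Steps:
T(L) = 9 (T(L) = 3*3 = 9)
n(b) = 7 - b²
W = 36 (W = 6² = 36)
W*(375*n(T(-1))) = 36*(375*(7 - 1*9²)) = 36*(375*(7 - 1*81)) = 36*(375*(7 - 81)) = 36*(375*(-74)) = 36*(-27750) = -999000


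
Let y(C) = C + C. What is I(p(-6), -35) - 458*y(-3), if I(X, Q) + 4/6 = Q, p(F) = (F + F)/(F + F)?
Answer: 8137/3 ≈ 2712.3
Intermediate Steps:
y(C) = 2*C
p(F) = 1 (p(F) = (2*F)/((2*F)) = (2*F)*(1/(2*F)) = 1)
I(X, Q) = -⅔ + Q
I(p(-6), -35) - 458*y(-3) = (-⅔ - 35) - 916*(-3) = -107/3 - 458*(-6) = -107/3 + 2748 = 8137/3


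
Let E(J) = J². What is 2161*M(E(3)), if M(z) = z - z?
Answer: 0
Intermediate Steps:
M(z) = 0
2161*M(E(3)) = 2161*0 = 0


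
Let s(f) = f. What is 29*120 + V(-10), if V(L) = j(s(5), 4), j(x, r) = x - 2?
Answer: 3483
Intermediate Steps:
j(x, r) = -2 + x
V(L) = 3 (V(L) = -2 + 5 = 3)
29*120 + V(-10) = 29*120 + 3 = 3480 + 3 = 3483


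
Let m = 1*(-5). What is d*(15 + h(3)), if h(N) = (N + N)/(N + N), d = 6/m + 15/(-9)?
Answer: -688/15 ≈ -45.867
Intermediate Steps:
m = -5
d = -43/15 (d = 6/(-5) + 15/(-9) = 6*(-⅕) + 15*(-⅑) = -6/5 - 5/3 = -43/15 ≈ -2.8667)
h(N) = 1 (h(N) = (2*N)/((2*N)) = (2*N)*(1/(2*N)) = 1)
d*(15 + h(3)) = -43*(15 + 1)/15 = -43/15*16 = -688/15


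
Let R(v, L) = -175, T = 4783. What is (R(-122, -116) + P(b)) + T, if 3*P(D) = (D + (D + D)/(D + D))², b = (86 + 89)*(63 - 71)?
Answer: 1971025/3 ≈ 6.5701e+5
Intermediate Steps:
b = -1400 (b = 175*(-8) = -1400)
P(D) = (1 + D)²/3 (P(D) = (D + (D + D)/(D + D))²/3 = (D + (2*D)/((2*D)))²/3 = (D + (2*D)*(1/(2*D)))²/3 = (D + 1)²/3 = (1 + D)²/3)
(R(-122, -116) + P(b)) + T = (-175 + (1 - 1400)²/3) + 4783 = (-175 + (⅓)*(-1399)²) + 4783 = (-175 + (⅓)*1957201) + 4783 = (-175 + 1957201/3) + 4783 = 1956676/3 + 4783 = 1971025/3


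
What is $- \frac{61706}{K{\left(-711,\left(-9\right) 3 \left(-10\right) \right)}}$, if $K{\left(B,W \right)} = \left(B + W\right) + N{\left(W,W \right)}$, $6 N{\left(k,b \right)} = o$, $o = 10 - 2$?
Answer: $\frac{185118}{1319} \approx 140.35$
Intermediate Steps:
$o = 8$
$N{\left(k,b \right)} = \frac{4}{3}$ ($N{\left(k,b \right)} = \frac{1}{6} \cdot 8 = \frac{4}{3}$)
$K{\left(B,W \right)} = \frac{4}{3} + B + W$ ($K{\left(B,W \right)} = \left(B + W\right) + \frac{4}{3} = \frac{4}{3} + B + W$)
$- \frac{61706}{K{\left(-711,\left(-9\right) 3 \left(-10\right) \right)}} = - \frac{61706}{\frac{4}{3} - 711 + \left(-9\right) 3 \left(-10\right)} = - \frac{61706}{\frac{4}{3} - 711 - -270} = - \frac{61706}{\frac{4}{3} - 711 + 270} = - \frac{61706}{- \frac{1319}{3}} = \left(-61706\right) \left(- \frac{3}{1319}\right) = \frac{185118}{1319}$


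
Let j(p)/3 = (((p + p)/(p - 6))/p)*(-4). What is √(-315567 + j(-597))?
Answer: I*√12749220759/201 ≈ 561.75*I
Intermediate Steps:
j(p) = -24/(-6 + p) (j(p) = 3*((((p + p)/(p - 6))/p)*(-4)) = 3*((((2*p)/(-6 + p))/p)*(-4)) = 3*(((2*p/(-6 + p))/p)*(-4)) = 3*((2/(-6 + p))*(-4)) = 3*(-8/(-6 + p)) = -24/(-6 + p))
√(-315567 + j(-597)) = √(-315567 - 24/(-6 - 597)) = √(-315567 - 24/(-603)) = √(-315567 - 24*(-1/603)) = √(-315567 + 8/201) = √(-63428959/201) = I*√12749220759/201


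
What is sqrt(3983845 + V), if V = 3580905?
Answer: 5*sqrt(302590) ≈ 2750.4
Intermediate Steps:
sqrt(3983845 + V) = sqrt(3983845 + 3580905) = sqrt(7564750) = 5*sqrt(302590)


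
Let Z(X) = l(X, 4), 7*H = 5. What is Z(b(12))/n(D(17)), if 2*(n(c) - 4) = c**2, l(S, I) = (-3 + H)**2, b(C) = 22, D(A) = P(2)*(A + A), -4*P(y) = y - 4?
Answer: 512/14553 ≈ 0.035182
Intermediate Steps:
H = 5/7 (H = (1/7)*5 = 5/7 ≈ 0.71429)
P(y) = 1 - y/4 (P(y) = -(y - 4)/4 = -(-4 + y)/4 = 1 - y/4)
D(A) = A (D(A) = (1 - 1/4*2)*(A + A) = (1 - 1/2)*(2*A) = (2*A)/2 = A)
l(S, I) = 256/49 (l(S, I) = (-3 + 5/7)**2 = (-16/7)**2 = 256/49)
n(c) = 4 + c**2/2
Z(X) = 256/49
Z(b(12))/n(D(17)) = 256/(49*(4 + (1/2)*17**2)) = 256/(49*(4 + (1/2)*289)) = 256/(49*(4 + 289/2)) = 256/(49*(297/2)) = (256/49)*(2/297) = 512/14553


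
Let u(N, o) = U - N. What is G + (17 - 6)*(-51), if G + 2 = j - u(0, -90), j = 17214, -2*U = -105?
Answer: 33197/2 ≈ 16599.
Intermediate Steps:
U = 105/2 (U = -½*(-105) = 105/2 ≈ 52.500)
u(N, o) = 105/2 - N
G = 34319/2 (G = -2 + (17214 - (105/2 - 1*0)) = -2 + (17214 - (105/2 + 0)) = -2 + (17214 - 1*105/2) = -2 + (17214 - 105/2) = -2 + 34323/2 = 34319/2 ≈ 17160.)
G + (17 - 6)*(-51) = 34319/2 + (17 - 6)*(-51) = 34319/2 + 11*(-51) = 34319/2 - 561 = 33197/2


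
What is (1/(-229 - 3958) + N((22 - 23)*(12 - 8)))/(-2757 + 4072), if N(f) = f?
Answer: -16749/5505905 ≈ -0.0030420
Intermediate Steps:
(1/(-229 - 3958) + N((22 - 23)*(12 - 8)))/(-2757 + 4072) = (1/(-229 - 3958) + (22 - 23)*(12 - 8))/(-2757 + 4072) = (1/(-4187) - 1*4)/1315 = (-1/4187 - 4)*(1/1315) = -16749/4187*1/1315 = -16749/5505905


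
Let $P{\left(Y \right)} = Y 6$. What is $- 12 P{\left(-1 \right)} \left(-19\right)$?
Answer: $-1368$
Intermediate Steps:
$P{\left(Y \right)} = 6 Y$
$- 12 P{\left(-1 \right)} \left(-19\right) = - 12 \cdot 6 \left(-1\right) \left(-19\right) = \left(-12\right) \left(-6\right) \left(-19\right) = 72 \left(-19\right) = -1368$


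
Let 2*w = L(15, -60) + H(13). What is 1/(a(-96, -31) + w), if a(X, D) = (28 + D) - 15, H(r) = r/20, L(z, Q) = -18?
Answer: -40/1067 ≈ -0.037488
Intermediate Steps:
H(r) = r/20 (H(r) = r*(1/20) = r/20)
a(X, D) = 13 + D
w = -347/40 (w = (-18 + (1/20)*13)/2 = (-18 + 13/20)/2 = (½)*(-347/20) = -347/40 ≈ -8.6750)
1/(a(-96, -31) + w) = 1/((13 - 31) - 347/40) = 1/(-18 - 347/40) = 1/(-1067/40) = -40/1067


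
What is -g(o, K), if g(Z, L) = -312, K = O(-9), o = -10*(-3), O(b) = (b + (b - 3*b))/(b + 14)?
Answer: 312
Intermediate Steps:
O(b) = -b/(14 + b) (O(b) = (b - 2*b)/(14 + b) = (-b)/(14 + b) = -b/(14 + b))
o = 30
K = 9/5 (K = -1*(-9)/(14 - 9) = -1*(-9)/5 = -1*(-9)*⅕ = 9/5 ≈ 1.8000)
-g(o, K) = -1*(-312) = 312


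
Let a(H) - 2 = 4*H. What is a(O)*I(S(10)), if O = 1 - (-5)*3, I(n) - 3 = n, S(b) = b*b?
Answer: 6798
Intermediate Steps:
S(b) = b²
I(n) = 3 + n
O = 16 (O = 1 - 1*(-15) = 1 + 15 = 16)
a(H) = 2 + 4*H
a(O)*I(S(10)) = (2 + 4*16)*(3 + 10²) = (2 + 64)*(3 + 100) = 66*103 = 6798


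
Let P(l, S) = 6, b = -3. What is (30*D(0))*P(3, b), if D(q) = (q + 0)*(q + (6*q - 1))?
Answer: 0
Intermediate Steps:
D(q) = q*(-1 + 7*q) (D(q) = q*(q + (-1 + 6*q)) = q*(-1 + 7*q))
(30*D(0))*P(3, b) = (30*(0*(-1 + 7*0)))*6 = (30*(0*(-1 + 0)))*6 = (30*(0*(-1)))*6 = (30*0)*6 = 0*6 = 0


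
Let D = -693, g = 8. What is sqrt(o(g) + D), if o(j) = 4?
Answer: I*sqrt(689) ≈ 26.249*I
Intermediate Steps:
sqrt(o(g) + D) = sqrt(4 - 693) = sqrt(-689) = I*sqrt(689)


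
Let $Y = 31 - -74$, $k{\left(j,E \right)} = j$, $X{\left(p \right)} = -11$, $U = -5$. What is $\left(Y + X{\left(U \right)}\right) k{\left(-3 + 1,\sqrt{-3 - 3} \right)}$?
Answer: $-188$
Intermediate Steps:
$Y = 105$ ($Y = 31 + 74 = 105$)
$\left(Y + X{\left(U \right)}\right) k{\left(-3 + 1,\sqrt{-3 - 3} \right)} = \left(105 - 11\right) \left(-3 + 1\right) = 94 \left(-2\right) = -188$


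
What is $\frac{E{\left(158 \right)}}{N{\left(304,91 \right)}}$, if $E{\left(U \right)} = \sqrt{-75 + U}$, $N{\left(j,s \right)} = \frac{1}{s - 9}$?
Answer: $82 \sqrt{83} \approx 747.06$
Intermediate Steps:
$N{\left(j,s \right)} = \frac{1}{-9 + s}$
$\frac{E{\left(158 \right)}}{N{\left(304,91 \right)}} = \frac{\sqrt{-75 + 158}}{\frac{1}{-9 + 91}} = \frac{\sqrt{83}}{\frac{1}{82}} = \sqrt{83} \frac{1}{\frac{1}{82}} = \sqrt{83} \cdot 82 = 82 \sqrt{83}$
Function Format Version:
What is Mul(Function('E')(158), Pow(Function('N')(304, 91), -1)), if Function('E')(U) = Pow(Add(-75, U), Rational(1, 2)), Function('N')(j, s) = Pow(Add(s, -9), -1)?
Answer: Mul(82, Pow(83, Rational(1, 2))) ≈ 747.06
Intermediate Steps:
Function('N')(j, s) = Pow(Add(-9, s), -1)
Mul(Function('E')(158), Pow(Function('N')(304, 91), -1)) = Mul(Pow(Add(-75, 158), Rational(1, 2)), Pow(Pow(Add(-9, 91), -1), -1)) = Mul(Pow(83, Rational(1, 2)), Pow(Pow(82, -1), -1)) = Mul(Pow(83, Rational(1, 2)), Pow(Rational(1, 82), -1)) = Mul(Pow(83, Rational(1, 2)), 82) = Mul(82, Pow(83, Rational(1, 2)))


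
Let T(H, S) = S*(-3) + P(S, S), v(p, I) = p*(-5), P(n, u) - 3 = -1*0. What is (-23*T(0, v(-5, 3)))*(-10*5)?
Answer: -82800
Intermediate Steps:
P(n, u) = 3 (P(n, u) = 3 - 1*0 = 3 + 0 = 3)
v(p, I) = -5*p
T(H, S) = 3 - 3*S (T(H, S) = S*(-3) + 3 = -3*S + 3 = 3 - 3*S)
(-23*T(0, v(-5, 3)))*(-10*5) = (-23*(3 - (-15)*(-5)))*(-10*5) = -23*(3 - 3*25)*(-50) = -23*(3 - 75)*(-50) = -23*(-72)*(-50) = 1656*(-50) = -82800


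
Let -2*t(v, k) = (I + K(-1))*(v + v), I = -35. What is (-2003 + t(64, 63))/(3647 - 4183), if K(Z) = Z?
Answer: -301/536 ≈ -0.56157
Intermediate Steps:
t(v, k) = 36*v (t(v, k) = -(-35 - 1)*(v + v)/2 = -(-18)*2*v = -(-36)*v = 36*v)
(-2003 + t(64, 63))/(3647 - 4183) = (-2003 + 36*64)/(3647 - 4183) = (-2003 + 2304)/(-536) = 301*(-1/536) = -301/536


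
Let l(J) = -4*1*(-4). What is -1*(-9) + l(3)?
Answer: 25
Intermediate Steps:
l(J) = 16 (l(J) = -4*(-4) = 16)
-1*(-9) + l(3) = -1*(-9) + 16 = 9 + 16 = 25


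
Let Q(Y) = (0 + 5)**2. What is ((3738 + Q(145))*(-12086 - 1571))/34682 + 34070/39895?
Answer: -409814787741/276727678 ≈ -1480.9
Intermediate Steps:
Q(Y) = 25 (Q(Y) = 5**2 = 25)
((3738 + Q(145))*(-12086 - 1571))/34682 + 34070/39895 = ((3738 + 25)*(-12086 - 1571))/34682 + 34070/39895 = (3763*(-13657))*(1/34682) + 34070*(1/39895) = -51391291*1/34682 + 6814/7979 = -51391291/34682 + 6814/7979 = -409814787741/276727678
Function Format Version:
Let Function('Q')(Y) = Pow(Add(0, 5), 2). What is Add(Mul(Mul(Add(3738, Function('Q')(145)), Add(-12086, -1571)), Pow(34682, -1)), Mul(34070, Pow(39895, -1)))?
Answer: Rational(-409814787741, 276727678) ≈ -1480.9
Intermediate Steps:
Function('Q')(Y) = 25 (Function('Q')(Y) = Pow(5, 2) = 25)
Add(Mul(Mul(Add(3738, Function('Q')(145)), Add(-12086, -1571)), Pow(34682, -1)), Mul(34070, Pow(39895, -1))) = Add(Mul(Mul(Add(3738, 25), Add(-12086, -1571)), Pow(34682, -1)), Mul(34070, Pow(39895, -1))) = Add(Mul(Mul(3763, -13657), Rational(1, 34682)), Mul(34070, Rational(1, 39895))) = Add(Mul(-51391291, Rational(1, 34682)), Rational(6814, 7979)) = Add(Rational(-51391291, 34682), Rational(6814, 7979)) = Rational(-409814787741, 276727678)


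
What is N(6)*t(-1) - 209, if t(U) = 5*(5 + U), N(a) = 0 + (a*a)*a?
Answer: 4111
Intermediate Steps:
N(a) = a**3 (N(a) = 0 + a**2*a = 0 + a**3 = a**3)
t(U) = 25 + 5*U
N(6)*t(-1) - 209 = 6**3*(25 + 5*(-1)) - 209 = 216*(25 - 5) - 209 = 216*20 - 209 = 4320 - 209 = 4111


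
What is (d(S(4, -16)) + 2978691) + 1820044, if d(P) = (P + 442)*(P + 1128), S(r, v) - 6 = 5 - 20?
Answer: 5283262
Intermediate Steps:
S(r, v) = -9 (S(r, v) = 6 + (5 - 20) = 6 - 15 = -9)
d(P) = (442 + P)*(1128 + P)
(d(S(4, -16)) + 2978691) + 1820044 = ((498576 + (-9)**2 + 1570*(-9)) + 2978691) + 1820044 = ((498576 + 81 - 14130) + 2978691) + 1820044 = (484527 + 2978691) + 1820044 = 3463218 + 1820044 = 5283262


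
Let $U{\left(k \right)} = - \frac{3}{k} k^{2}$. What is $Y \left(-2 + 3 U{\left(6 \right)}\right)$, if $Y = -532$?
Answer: $29792$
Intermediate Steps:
$U{\left(k \right)} = - 3 k$
$Y \left(-2 + 3 U{\left(6 \right)}\right) = - 532 \left(-2 + 3 \left(\left(-3\right) 6\right)\right) = - 532 \left(-2 + 3 \left(-18\right)\right) = - 532 \left(-2 - 54\right) = \left(-532\right) \left(-56\right) = 29792$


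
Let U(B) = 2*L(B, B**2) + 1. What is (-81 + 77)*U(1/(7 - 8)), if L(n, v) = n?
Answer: 4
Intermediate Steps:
U(B) = 1 + 2*B (U(B) = 2*B + 1 = 1 + 2*B)
(-81 + 77)*U(1/(7 - 8)) = (-81 + 77)*(1 + 2/(7 - 8)) = -4*(1 + 2/(-1)) = -4*(1 + 2*(-1)) = -4*(1 - 2) = -4*(-1) = 4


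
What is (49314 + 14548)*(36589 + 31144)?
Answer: 4325564846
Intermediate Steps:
(49314 + 14548)*(36589 + 31144) = 63862*67733 = 4325564846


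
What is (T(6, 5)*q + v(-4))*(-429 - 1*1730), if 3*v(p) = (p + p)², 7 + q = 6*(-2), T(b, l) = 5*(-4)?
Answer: -2599436/3 ≈ -8.6648e+5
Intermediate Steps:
T(b, l) = -20
q = -19 (q = -7 + 6*(-2) = -7 - 12 = -19)
v(p) = 4*p²/3 (v(p) = (p + p)²/3 = (2*p)²/3 = (4*p²)/3 = 4*p²/3)
(T(6, 5)*q + v(-4))*(-429 - 1*1730) = (-20*(-19) + (4/3)*(-4)²)*(-429 - 1*1730) = (380 + (4/3)*16)*(-429 - 1730) = (380 + 64/3)*(-2159) = (1204/3)*(-2159) = -2599436/3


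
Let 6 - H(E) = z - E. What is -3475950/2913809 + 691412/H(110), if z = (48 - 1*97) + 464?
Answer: -2015681817358/871228891 ≈ -2313.6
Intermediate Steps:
z = 415 (z = (48 - 97) + 464 = -49 + 464 = 415)
H(E) = -409 + E (H(E) = 6 - (415 - E) = 6 + (-415 + E) = -409 + E)
-3475950/2913809 + 691412/H(110) = -3475950/2913809 + 691412/(-409 + 110) = -3475950*1/2913809 + 691412/(-299) = -3475950/2913809 + 691412*(-1/299) = -3475950/2913809 - 691412/299 = -2015681817358/871228891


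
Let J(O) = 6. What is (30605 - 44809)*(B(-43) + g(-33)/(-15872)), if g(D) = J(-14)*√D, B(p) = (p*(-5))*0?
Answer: 10653*I*√33/1984 ≈ 30.845*I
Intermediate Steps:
B(p) = 0 (B(p) = -5*p*0 = 0)
g(D) = 6*√D
(30605 - 44809)*(B(-43) + g(-33)/(-15872)) = (30605 - 44809)*(0 + (6*√(-33))/(-15872)) = -14204*(0 + (6*(I*√33))*(-1/15872)) = -14204*(0 + (6*I*√33)*(-1/15872)) = -14204*(0 - 3*I*√33/7936) = -(-10653)*I*√33/1984 = 10653*I*√33/1984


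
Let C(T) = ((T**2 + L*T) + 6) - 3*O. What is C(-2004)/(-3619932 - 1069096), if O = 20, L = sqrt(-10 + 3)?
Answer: -2007981/2344514 + 501*I*sqrt(7)/1172257 ≈ -0.85646 + 0.0011307*I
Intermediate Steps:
L = I*sqrt(7) (L = sqrt(-7) = I*sqrt(7) ≈ 2.6458*I)
C(T) = -54 + T**2 + I*T*sqrt(7) (C(T) = ((T**2 + (I*sqrt(7))*T) + 6) - 3*20 = ((T**2 + I*T*sqrt(7)) + 6) - 60 = (6 + T**2 + I*T*sqrt(7)) - 60 = -54 + T**2 + I*T*sqrt(7))
C(-2004)/(-3619932 - 1069096) = (-54 + (-2004)**2 + I*(-2004)*sqrt(7))/(-3619932 - 1069096) = (-54 + 4016016 - 2004*I*sqrt(7))/(-4689028) = (4015962 - 2004*I*sqrt(7))*(-1/4689028) = -2007981/2344514 + 501*I*sqrt(7)/1172257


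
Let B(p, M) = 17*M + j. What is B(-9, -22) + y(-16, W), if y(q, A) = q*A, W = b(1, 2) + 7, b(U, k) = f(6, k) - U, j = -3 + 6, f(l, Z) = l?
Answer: -563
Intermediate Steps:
j = 3
B(p, M) = 3 + 17*M (B(p, M) = 17*M + 3 = 3 + 17*M)
b(U, k) = 6 - U
W = 12 (W = (6 - 1*1) + 7 = (6 - 1) + 7 = 5 + 7 = 12)
y(q, A) = A*q
B(-9, -22) + y(-16, W) = (3 + 17*(-22)) + 12*(-16) = (3 - 374) - 192 = -371 - 192 = -563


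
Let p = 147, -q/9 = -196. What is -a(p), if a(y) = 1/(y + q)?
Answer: -1/1911 ≈ -0.00052329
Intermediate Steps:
q = 1764 (q = -9*(-196) = 1764)
a(y) = 1/(1764 + y) (a(y) = 1/(y + 1764) = 1/(1764 + y))
-a(p) = -1/(1764 + 147) = -1/1911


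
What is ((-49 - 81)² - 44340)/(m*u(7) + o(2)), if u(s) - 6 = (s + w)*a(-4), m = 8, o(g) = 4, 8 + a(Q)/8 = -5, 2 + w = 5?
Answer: 6860/2067 ≈ 3.3188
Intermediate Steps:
w = 3 (w = -2 + 5 = 3)
a(Q) = -104 (a(Q) = -64 + 8*(-5) = -64 - 40 = -104)
u(s) = -306 - 104*s (u(s) = 6 + (s + 3)*(-104) = 6 + (3 + s)*(-104) = 6 + (-312 - 104*s) = -306 - 104*s)
((-49 - 81)² - 44340)/(m*u(7) + o(2)) = ((-49 - 81)² - 44340)/(8*(-306 - 104*7) + 4) = ((-130)² - 44340)/(8*(-306 - 728) + 4) = (16900 - 44340)/(8*(-1034) + 4) = -27440/(-8272 + 4) = -27440/(-8268) = -27440*(-1/8268) = 6860/2067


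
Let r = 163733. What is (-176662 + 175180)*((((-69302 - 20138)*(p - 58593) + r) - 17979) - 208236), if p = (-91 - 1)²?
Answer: -6644510361996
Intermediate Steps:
p = 8464 (p = (-92)² = 8464)
(-176662 + 175180)*((((-69302 - 20138)*(p - 58593) + r) - 17979) - 208236) = (-176662 + 175180)*((((-69302 - 20138)*(8464 - 58593) + 163733) - 17979) - 208236) = -1482*(((-89440*(-50129) + 163733) - 17979) - 208236) = -1482*(((4483537760 + 163733) - 17979) - 208236) = -1482*((4483701493 - 17979) - 208236) = -1482*(4483683514 - 208236) = -1482*4483475278 = -6644510361996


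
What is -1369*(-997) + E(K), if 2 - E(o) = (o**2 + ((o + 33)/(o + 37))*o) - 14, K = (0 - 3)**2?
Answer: 31390855/23 ≈ 1.3648e+6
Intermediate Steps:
K = 9 (K = (-3)**2 = 9)
E(o) = 16 - o**2 - o*(33 + o)/(37 + o) (E(o) = 2 - ((o**2 + ((o + 33)/(o + 37))*o) - 14) = 2 - ((o**2 + ((33 + o)/(37 + o))*o) - 14) = 2 - ((o**2 + o*(33 + o)/(37 + o)) - 14) = 2 - (-14 + o**2 + o*(33 + o)/(37 + o)) = 2 + (14 - o**2 - o*(33 + o)/(37 + o)) = 16 - o**2 - o*(33 + o)/(37 + o))
-1369*(-997) + E(K) = -1369*(-997) + (592 - 1*9**3 - 38*9**2 - 17*9)/(37 + 9) = 1364893 + (592 - 1*729 - 38*81 - 153)/46 = 1364893 + (592 - 729 - 3078 - 153)/46 = 1364893 + (1/46)*(-3368) = 1364893 - 1684/23 = 31390855/23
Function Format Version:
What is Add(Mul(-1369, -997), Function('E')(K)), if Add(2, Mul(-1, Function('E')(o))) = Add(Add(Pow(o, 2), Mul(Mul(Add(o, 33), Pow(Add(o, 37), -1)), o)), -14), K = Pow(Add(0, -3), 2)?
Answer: Rational(31390855, 23) ≈ 1.3648e+6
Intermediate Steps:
K = 9 (K = Pow(-3, 2) = 9)
Function('E')(o) = Add(16, Mul(-1, Pow(o, 2)), Mul(-1, o, Pow(Add(37, o), -1), Add(33, o))) (Function('E')(o) = Add(2, Mul(-1, Add(Add(Pow(o, 2), Mul(Mul(Add(o, 33), Pow(Add(o, 37), -1)), o)), -14))) = Add(2, Mul(-1, Add(Add(Pow(o, 2), Mul(Mul(Add(33, o), Pow(Add(37, o), -1)), o)), -14))) = Add(2, Mul(-1, Add(Add(Pow(o, 2), Mul(Mul(Pow(Add(37, o), -1), Add(33, o)), o)), -14))) = Add(2, Mul(-1, Add(Add(Pow(o, 2), Mul(o, Pow(Add(37, o), -1), Add(33, o))), -14))) = Add(2, Mul(-1, Add(-14, Pow(o, 2), Mul(o, Pow(Add(37, o), -1), Add(33, o))))) = Add(2, Add(14, Mul(-1, Pow(o, 2)), Mul(-1, o, Pow(Add(37, o), -1), Add(33, o)))) = Add(16, Mul(-1, Pow(o, 2)), Mul(-1, o, Pow(Add(37, o), -1), Add(33, o))))
Add(Mul(-1369, -997), Function('E')(K)) = Add(Mul(-1369, -997), Mul(Pow(Add(37, 9), -1), Add(592, Mul(-1, Pow(9, 3)), Mul(-38, Pow(9, 2)), Mul(-17, 9)))) = Add(1364893, Mul(Pow(46, -1), Add(592, Mul(-1, 729), Mul(-38, 81), -153))) = Add(1364893, Mul(Rational(1, 46), Add(592, -729, -3078, -153))) = Add(1364893, Mul(Rational(1, 46), -3368)) = Add(1364893, Rational(-1684, 23)) = Rational(31390855, 23)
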